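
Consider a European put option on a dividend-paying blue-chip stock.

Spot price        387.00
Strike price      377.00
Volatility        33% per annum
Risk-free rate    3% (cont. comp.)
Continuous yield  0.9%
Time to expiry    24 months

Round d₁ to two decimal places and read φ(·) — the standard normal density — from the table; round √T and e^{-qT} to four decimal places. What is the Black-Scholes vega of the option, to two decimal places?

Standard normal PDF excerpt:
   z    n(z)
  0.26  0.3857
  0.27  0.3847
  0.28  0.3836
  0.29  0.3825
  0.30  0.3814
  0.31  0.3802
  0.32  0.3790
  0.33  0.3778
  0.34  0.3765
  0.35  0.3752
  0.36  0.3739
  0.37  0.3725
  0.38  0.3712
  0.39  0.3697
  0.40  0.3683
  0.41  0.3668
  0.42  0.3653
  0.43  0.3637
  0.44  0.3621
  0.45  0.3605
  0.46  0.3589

199.54

σ√T = 0.33·√2 = 0.4667
ln(S/K) + (r − q + σ²/2)T = ln(387/377) + (0.03 − 0.009 + 0.33²/2)·2 = 0.0262 + 0.1509 = 0.1771
d₁ = 0.1771 / 0.4667 = 0.3794 ⇒ 0.38
√T = √2 = 1.4142
φ(d₁) = φ(0.38) = 0.3712
e^(−qT) = e^(−0.009·2) = 0.9822
vega = S·e^(−qT)·φ(d₁)·√T = 387·0.9822·0.3712·1.4142 = 199.5399
(The call has the same vega.)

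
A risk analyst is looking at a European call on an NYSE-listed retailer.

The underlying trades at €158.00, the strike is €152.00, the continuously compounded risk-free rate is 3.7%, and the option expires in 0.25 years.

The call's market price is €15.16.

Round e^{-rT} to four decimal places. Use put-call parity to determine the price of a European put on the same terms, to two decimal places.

e^(−rT) = e^(−0.037·0.25) = 0.9908
Put-call parity: C − P = S − K·e^(−rT) = 158 − 152·0.9908 = 158 − 150.6016 = 7.3984
P = C − (C − P) = 15.16 − (7.3984) = 7.7616

€7.76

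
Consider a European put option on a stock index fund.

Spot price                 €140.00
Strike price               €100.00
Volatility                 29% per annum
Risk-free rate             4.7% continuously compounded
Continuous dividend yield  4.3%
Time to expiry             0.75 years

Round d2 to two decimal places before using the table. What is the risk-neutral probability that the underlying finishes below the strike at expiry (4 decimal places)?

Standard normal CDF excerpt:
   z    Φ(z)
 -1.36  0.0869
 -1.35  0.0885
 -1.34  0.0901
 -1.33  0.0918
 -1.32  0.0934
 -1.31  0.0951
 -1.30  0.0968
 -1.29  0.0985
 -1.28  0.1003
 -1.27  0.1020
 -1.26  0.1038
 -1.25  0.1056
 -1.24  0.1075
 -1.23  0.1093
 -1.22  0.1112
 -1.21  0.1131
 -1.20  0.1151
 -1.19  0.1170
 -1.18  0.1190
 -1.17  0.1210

σ√T = 0.29 × 0.8660 = 0.2511
d₁ = [ln(140/100) + (0.047 − 0.043 + ½·0.29²)·0.75] / (σ√T) = (0.3365 + 0.0345) / 0.2511 = 1.4773 which rounds to 1.48
d₂ = 1.4773 − 0.2511 = 1.2261 which rounds to 1.23
Risk-neutral Pr[S_T < K] = N(−d₂) = N(-1.23) = 0.1093

0.1093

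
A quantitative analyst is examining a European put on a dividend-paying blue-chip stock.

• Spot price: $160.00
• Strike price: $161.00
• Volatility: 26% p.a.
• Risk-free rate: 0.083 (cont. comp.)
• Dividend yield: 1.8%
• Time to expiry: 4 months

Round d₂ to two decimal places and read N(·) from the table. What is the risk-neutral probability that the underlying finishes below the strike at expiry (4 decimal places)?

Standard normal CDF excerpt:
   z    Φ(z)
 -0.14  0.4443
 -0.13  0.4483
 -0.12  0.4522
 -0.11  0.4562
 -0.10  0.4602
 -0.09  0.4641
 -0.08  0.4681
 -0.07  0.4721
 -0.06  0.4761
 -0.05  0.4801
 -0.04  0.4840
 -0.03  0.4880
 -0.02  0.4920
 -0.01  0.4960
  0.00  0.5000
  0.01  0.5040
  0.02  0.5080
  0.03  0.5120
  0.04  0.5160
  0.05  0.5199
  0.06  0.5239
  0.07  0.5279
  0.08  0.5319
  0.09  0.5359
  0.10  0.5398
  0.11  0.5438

T = 0.3333;  σ√T = 0.1501
ln(S/K) + (r − q + σ²/2)T = ln(160/161) + (0.083 − 0.018 + 0.26²/2)·0.3333 = -0.0062 + 0.0329 = 0.0267
d₁ = 0.0267 / 0.1501 = 0.1779 ⇒ 0.18
d₂ = d₁ − σ√T = 0.1779 − 0.1501 = 0.0278 ⇒ 0.03
Risk-neutral Pr[S_T < K] = N(−d₂) = N(-0.03) = 0.4880

0.4880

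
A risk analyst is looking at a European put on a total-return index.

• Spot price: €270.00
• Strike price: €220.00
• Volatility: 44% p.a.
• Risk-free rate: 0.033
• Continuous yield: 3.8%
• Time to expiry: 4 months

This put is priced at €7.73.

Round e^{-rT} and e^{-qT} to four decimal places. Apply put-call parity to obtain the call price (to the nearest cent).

€56.73

exp(−qT) = exp(−0.038·0.3333) = 0.9874;  exp(−rT) = exp(−0.033·0.3333) = 0.9891
Put-call parity: C − P = S·e^(−qT) − K·e^(−rT) = 270·0.9874 − 220·0.9891 = 266.5980 − 217.6020 = 48.9960
C = P + (C − P) = 7.73 + (48.9960) = 56.7260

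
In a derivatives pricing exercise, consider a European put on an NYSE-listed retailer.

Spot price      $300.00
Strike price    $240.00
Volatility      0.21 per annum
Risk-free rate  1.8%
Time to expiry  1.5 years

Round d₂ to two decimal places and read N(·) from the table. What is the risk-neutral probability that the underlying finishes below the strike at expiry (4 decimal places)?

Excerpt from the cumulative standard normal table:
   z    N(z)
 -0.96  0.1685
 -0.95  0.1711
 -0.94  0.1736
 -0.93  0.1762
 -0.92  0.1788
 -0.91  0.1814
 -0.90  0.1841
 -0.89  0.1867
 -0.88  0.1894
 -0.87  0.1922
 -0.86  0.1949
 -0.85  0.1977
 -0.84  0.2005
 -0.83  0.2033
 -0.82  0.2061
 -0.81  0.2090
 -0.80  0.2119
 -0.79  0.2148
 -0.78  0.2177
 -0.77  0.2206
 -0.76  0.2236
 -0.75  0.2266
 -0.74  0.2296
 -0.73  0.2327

0.2005

T = 1.5;  σ√T = 0.2572
d₁ = [ln(300/240) + (0.018 + ½·0.21²)·1.5] / (σ√T) = (0.2231 + 0.0601) / 0.2572 = 1.1012 ≈ 1.10
d₂ = 1.1012 − 0.2572 = 0.8440 ≈ 0.84
Pr(exercise) under Q = N(−d₂) = N(-0.84) = 0.2005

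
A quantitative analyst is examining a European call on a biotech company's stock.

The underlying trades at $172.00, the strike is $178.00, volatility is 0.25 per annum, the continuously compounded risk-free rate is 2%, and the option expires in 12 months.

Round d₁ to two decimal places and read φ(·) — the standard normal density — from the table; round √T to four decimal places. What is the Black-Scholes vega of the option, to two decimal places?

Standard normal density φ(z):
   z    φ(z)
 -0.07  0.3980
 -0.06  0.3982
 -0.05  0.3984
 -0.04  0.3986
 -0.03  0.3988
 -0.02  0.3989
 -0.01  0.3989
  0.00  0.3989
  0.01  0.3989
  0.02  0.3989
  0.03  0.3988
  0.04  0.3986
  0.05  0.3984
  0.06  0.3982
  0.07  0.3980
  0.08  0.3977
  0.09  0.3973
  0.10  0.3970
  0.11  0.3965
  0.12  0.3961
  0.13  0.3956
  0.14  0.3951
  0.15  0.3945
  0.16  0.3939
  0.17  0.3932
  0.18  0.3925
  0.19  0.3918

σ√T = 0.25·√1 = 0.2500
d₁ = [ln(172/178) + (0.02 + 0.25²/2)·1] / 0.2500 = [-0.0343 + 0.0513] / 0.2500 = 0.0678 ≈ 0.07
√T = √1 = 1.0000
φ(d₁) = φ(0.07) = 0.3980
vega = S·φ(d₁)·√T = 172·0.3980·1.0000 = 68.4560

68.46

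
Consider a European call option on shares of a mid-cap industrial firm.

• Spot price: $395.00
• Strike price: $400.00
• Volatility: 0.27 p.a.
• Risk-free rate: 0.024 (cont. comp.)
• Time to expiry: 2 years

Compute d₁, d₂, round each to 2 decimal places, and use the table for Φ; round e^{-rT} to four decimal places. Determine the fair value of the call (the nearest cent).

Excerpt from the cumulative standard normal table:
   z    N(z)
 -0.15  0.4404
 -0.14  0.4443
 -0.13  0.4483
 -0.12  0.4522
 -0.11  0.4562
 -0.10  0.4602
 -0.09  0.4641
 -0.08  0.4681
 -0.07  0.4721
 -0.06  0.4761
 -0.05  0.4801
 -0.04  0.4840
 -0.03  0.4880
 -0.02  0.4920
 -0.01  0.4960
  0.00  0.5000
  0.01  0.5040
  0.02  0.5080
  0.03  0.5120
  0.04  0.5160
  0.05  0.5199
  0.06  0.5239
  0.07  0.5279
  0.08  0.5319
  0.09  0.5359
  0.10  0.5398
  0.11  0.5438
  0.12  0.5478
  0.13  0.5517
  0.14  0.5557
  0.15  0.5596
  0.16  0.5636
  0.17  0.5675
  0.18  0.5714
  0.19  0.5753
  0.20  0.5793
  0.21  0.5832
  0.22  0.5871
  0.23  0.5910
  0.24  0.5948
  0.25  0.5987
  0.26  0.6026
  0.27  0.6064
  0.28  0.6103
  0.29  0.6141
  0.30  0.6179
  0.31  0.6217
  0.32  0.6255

σ√T = 0.27·√2 = 0.3818
d₁ = [ln(395/400) + (0.024 + 0.27²/2)·2] / 0.3818 = [-0.0126 + 0.1209] / 0.3818 = 0.2837 ⇒ 0.28
d₂ = d₁ − σ√T = 0.2837 − 0.3818 = -0.0982 ⇒ -0.10
e^(−rT) = e^(−0.024·2) = 0.9531
N(d₁) = N(0.28) = 0.6103;  N(d₂) = N(-0.10) = 0.4602
C = 395·0.6103 − 400·0.9531·0.4602 = 241.0685 − 175.4466 = 65.6219

$65.62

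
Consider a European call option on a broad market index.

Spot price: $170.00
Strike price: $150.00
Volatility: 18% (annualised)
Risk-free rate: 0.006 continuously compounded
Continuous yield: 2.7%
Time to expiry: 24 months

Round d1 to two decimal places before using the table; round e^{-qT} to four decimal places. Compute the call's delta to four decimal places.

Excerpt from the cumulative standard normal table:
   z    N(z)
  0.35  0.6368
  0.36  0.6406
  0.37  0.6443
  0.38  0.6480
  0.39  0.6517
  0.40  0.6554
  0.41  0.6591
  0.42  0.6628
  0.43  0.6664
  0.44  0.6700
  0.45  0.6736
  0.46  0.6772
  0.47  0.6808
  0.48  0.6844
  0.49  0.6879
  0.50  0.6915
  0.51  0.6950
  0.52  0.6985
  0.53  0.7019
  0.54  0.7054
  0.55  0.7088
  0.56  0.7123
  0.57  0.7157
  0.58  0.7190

T = 2;  σ√T = 0.2546
d₁ = [ln(170/150) + (0.006 − 0.027 + 0.18²/2)·2] / 0.2546 = [0.1252 − 0.0096] / 0.2546 = 0.4540 → 0.45
N(d₁) = N(0.45) = 0.6736
Δ_call = exp(−qT)·N(d₁) = 0.9474·0.6736 = 0.6382

0.6382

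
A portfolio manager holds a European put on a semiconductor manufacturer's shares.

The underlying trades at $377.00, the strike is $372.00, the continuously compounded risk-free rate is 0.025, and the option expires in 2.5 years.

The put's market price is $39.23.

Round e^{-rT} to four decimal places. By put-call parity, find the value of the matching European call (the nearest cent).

$66.77

e^(−rT) = e^(−0.025·2.5) = 0.9394
Put-call parity: C − P = S − K·e^(−rT) = 377 − 372·0.9394 = 377 − 349.4568 = 27.5432
C = P + (C − P) = 39.23 + (27.5432) = 66.7732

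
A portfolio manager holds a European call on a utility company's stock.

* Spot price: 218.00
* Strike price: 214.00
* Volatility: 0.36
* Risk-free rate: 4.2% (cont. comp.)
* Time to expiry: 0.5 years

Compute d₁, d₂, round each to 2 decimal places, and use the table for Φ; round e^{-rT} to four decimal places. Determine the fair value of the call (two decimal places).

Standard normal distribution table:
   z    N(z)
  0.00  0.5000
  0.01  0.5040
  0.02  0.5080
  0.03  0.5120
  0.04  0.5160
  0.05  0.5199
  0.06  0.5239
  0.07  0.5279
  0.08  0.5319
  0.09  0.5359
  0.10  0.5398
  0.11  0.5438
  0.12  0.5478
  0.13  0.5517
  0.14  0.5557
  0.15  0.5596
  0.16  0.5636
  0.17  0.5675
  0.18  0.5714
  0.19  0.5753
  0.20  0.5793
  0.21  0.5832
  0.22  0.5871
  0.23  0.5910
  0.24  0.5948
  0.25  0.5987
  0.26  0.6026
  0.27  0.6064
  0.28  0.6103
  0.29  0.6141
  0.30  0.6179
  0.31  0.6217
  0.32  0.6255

T = 0.5;  σ√T = 0.2546
d₁ = [ln(218/214) + (0.042 + ½·0.36²)·0.5] / (σ√T) = (0.0185 + 0.0534) / 0.2546 = 0.2825 → 0.28
d₂ = 0.2825 − 0.2546 = 0.0280 → 0.03
exp(−rT) = exp(−0.042·0.5) = 0.9792
N(d₁) = N(0.28) = 0.6103;  N(d₂) = N(0.03) = 0.5120
C = 218·0.6103 − 214·0.9792·0.5120 = 133.0454 − 107.2890 = 25.7564

25.76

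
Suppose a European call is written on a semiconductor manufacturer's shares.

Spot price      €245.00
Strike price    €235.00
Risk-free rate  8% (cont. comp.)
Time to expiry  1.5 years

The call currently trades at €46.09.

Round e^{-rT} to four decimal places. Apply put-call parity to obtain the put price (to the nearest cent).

€9.51

exp(−rT) = exp(−0.08·1.5) = 0.8869
Put-call parity: C − P = S − K·e^(−rT) = 245 − 235·0.8869 = 245 − 208.4215 = 36.5785
P = C − (C − P) = 46.09 − (36.5785) = 9.5115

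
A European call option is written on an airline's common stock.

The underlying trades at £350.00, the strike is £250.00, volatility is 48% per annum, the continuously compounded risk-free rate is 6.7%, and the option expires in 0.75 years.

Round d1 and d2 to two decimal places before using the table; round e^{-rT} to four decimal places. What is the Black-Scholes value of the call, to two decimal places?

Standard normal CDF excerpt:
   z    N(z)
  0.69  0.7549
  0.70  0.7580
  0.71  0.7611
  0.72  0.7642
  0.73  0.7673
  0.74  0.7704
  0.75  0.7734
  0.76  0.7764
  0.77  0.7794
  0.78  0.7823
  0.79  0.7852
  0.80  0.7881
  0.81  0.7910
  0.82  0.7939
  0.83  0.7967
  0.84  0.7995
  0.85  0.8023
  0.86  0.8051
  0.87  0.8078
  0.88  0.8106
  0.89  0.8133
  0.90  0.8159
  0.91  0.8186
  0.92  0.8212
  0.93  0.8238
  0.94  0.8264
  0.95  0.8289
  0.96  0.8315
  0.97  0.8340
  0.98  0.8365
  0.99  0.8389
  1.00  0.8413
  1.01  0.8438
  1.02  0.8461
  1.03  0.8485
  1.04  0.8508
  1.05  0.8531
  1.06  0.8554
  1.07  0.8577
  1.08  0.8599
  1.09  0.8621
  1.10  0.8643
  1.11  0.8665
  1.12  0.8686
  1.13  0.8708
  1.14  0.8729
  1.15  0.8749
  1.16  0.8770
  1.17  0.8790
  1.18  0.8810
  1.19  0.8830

£123.83

T = 0.75;  σ√T = 0.4157
d₁ = [ln(350/250) + (0.067 + 0.48²/2)·0.75] / 0.4157 = [0.3365 + 0.1366] / 0.4157 = 1.1382 ≈ 1.14
d₂ = d₁ − σ√T = 1.1382 − 0.4157 = 0.7225 ≈ 0.72
exp(−rT) = exp(−0.067·0.75) = 0.9510
C = 350·N(1.14) − 250·0.9510·N(0.72) = 350·0.8729 − 250·0.9510·0.7642 = 305.5150 − 181.6885 = 123.8264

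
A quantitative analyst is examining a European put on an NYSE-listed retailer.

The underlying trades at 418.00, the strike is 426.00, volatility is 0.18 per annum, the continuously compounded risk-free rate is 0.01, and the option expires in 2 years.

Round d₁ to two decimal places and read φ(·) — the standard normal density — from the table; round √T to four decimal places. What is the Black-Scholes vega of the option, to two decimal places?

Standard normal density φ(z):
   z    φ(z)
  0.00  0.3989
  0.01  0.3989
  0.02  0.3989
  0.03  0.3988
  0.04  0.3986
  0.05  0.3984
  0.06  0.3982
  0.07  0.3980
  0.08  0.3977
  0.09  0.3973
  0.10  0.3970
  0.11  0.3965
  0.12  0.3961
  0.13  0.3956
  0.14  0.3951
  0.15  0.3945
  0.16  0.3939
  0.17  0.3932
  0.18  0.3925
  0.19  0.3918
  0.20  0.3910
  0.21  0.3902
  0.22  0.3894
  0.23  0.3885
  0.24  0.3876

σ√T = 0.18 × 1.4142 = 0.2546
ln(S/K) + (r + σ²/2)T = ln(418/426) + (0.01 + 0.18²/2)·2 = -0.0190 + 0.0524 = 0.0334
d₁ = 0.0334 / 0.2546 = 0.1314 ⇒ 0.13
√T = √2 = 1.4142
φ(d₁) = φ(0.13) = 0.3956
vega = S·φ(d₁)·√T = 418·0.3956·1.4142 = 233.8532
(Call and put vega coincide under Black-Scholes.)

233.85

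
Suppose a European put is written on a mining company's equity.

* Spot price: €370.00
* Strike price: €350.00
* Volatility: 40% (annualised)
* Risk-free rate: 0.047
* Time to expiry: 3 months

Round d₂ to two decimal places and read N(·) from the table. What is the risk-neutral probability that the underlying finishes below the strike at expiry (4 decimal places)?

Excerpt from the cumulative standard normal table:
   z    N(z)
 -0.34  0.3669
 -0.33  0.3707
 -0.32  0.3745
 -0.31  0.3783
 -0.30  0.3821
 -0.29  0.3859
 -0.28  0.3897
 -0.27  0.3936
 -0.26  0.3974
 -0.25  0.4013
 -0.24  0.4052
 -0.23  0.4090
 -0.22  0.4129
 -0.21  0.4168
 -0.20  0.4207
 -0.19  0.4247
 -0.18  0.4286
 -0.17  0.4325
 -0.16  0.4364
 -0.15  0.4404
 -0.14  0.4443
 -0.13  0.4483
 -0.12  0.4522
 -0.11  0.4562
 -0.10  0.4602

0.4052

T = 0.25;  σ√T = 0.2000
d₁ = [ln(370/350) + (0.047 + ½·0.4²)·0.25] / (σ√T) = (0.0556 + 0.0318) / 0.2000 = 0.4366 ⇒ 0.44
d₂ = 0.4366 − 0.2000 = 0.2366 ⇒ 0.24
Risk-neutral Pr[S_T < K] = N(−d₂) = N(-0.24) = 0.4052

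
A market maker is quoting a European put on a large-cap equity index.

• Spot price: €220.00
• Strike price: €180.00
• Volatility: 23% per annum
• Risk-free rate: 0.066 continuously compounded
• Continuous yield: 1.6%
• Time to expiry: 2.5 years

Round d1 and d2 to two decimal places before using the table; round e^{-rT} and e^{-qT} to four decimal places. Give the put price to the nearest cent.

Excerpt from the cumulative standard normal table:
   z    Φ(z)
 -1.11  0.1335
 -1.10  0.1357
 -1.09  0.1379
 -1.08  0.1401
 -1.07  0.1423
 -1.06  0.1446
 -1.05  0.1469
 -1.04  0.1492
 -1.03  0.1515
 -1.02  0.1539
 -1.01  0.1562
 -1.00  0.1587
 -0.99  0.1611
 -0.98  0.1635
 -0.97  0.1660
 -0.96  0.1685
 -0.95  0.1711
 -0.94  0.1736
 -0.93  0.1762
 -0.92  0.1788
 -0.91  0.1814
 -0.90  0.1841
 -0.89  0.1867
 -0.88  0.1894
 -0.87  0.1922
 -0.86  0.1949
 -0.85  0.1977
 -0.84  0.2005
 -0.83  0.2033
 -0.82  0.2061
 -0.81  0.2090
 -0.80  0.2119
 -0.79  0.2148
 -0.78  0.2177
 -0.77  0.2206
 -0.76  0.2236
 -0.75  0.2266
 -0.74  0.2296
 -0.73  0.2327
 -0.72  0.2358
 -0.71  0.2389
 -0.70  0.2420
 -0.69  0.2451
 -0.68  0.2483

σ√T = 0.23 × 1.5811 = 0.3637
d₁ = [ln(220/180) + (0.066 − 0.016 + 0.23²/2)·2.5] / 0.3637 = [0.2007 + 0.1911] / 0.3637 = 1.0774 which rounds to 1.08
d₂ = d₁ − σ√T = 1.0774 − 0.3637 = 0.7137 which rounds to 0.71
e^(−qT) = e^(−0.016·2.5) = 0.9608;  e^(−rT) = e^(−0.066·2.5) = 0.8479
P = 180·0.8479·N(-0.71) − 220·0.9608·N(-1.08) = 180·0.8479·0.2389 − 220·0.9608·0.1401 = 36.4614 − 29.6138 = 6.8476

€6.85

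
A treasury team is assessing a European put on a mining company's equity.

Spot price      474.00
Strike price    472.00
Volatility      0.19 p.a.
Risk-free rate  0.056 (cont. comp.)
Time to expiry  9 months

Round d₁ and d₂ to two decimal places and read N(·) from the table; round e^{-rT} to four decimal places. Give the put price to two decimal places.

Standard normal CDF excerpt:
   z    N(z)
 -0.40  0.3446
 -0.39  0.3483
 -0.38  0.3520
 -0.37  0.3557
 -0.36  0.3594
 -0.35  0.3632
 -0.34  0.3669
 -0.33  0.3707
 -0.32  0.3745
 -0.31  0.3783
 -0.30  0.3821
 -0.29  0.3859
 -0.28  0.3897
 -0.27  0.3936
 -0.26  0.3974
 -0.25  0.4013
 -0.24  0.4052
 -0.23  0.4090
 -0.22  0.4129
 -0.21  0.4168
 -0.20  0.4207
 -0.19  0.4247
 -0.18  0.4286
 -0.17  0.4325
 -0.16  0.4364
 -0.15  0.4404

20.05

σ√T = 0.19·√0.75 = 0.1645
ln(S/K) + (r + σ²/2)T = ln(474/472) + (0.056 + 0.19²/2)·0.75 = 0.0042 + 0.0555 = 0.0598
d₁ = 0.0598 / 0.1645 = 0.3632 → 0.36
d₂ = d₁ − σ√T = 0.3632 − 0.1645 = 0.1987 → 0.20
e^(−rT) = e^(−0.056·0.75) = 0.9589
P = 472·0.9589·N(-0.20) − 474·N(-0.36) = 472·0.9589·0.4207 − 474·0.3594 = 190.4092 − 170.3556 = 20.0536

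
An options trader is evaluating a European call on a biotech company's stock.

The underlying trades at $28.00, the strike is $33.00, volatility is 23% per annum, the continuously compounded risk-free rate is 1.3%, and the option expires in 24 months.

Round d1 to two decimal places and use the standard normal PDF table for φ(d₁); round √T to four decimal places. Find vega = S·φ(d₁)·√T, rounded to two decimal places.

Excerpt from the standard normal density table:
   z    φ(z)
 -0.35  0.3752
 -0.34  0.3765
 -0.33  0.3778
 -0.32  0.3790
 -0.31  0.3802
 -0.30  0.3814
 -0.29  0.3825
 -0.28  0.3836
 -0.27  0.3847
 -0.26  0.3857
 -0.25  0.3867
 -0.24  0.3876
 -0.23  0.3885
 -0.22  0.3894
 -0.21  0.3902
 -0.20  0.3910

T = 2;  σ√T = 0.3253
d₁ = [ln(28/33) + (0.013 + 0.23²/2)·2] / 0.3253 = [-0.1643 + 0.0789] / 0.3253 = -0.2626 ≈ -0.26
√T = √2 = 1.4142
φ(d₁) = φ(-0.26) = 0.3857
vega = S·φ(d₁)·√T = 28·0.3857·1.4142 = 15.2728
(Call and put vega coincide under Black-Scholes.)

15.27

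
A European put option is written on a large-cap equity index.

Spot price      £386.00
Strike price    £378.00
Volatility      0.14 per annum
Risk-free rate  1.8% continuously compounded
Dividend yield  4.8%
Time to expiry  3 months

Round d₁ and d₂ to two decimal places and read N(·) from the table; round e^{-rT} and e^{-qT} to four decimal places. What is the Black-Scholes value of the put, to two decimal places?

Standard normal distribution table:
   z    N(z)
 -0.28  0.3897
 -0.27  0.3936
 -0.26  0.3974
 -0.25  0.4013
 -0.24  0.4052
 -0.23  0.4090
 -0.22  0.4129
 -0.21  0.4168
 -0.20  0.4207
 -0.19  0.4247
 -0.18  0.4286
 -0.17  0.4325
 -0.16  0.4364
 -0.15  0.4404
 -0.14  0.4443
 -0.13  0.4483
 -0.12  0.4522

T = 0.25;  σ√T = 0.0700
ln(S/K) + (r − q + σ²/2)T = ln(386/378) + (0.018 − 0.048 + 0.14²/2)·0.25 = 0.0209 − 0.0051 = 0.0159
d₁ = 0.0159 / 0.0700 = 0.2270 which rounds to 0.23
d₂ = d₁ − σ√T = 0.2270 − 0.0700 = 0.1570 which rounds to 0.16
exp(−qT) = exp(−0.048·0.25) = 0.9881;  exp(−rT) = exp(−0.018·0.25) = 0.9955
N(−d₂) = N(-0.16) = 0.4364;  N(−d₁) = N(-0.23) = 0.4090
P = 378·0.9955·0.4364 − 386·0.9881·0.4090 = 164.2169 − 155.9953 = 8.2216

£8.22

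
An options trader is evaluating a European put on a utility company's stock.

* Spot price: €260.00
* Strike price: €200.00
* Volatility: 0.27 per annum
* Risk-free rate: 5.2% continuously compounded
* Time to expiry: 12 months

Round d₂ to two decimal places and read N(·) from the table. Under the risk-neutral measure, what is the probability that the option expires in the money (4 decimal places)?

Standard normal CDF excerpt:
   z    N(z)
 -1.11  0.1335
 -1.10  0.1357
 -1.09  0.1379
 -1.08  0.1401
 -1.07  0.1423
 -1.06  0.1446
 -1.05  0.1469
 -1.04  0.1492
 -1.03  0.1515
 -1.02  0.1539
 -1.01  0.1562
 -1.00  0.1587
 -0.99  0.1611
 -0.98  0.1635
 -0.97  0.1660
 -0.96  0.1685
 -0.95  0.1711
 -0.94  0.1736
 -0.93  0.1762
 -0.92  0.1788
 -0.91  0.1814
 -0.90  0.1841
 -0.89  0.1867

σ√T = 0.27·√1 = 0.2700
d₁ = [ln(260/200) + (0.052 + 0.27²/2)·1] / 0.2700 = [0.2624 + 0.0885] / 0.2700 = 1.2993 ≈ 1.30
d₂ = d₁ − σ√T = 1.2993 − 0.2700 = 1.0293 ≈ 1.03
Pr(exercise) under Q = N(−d₂) = N(-1.03) = 0.1515

0.1515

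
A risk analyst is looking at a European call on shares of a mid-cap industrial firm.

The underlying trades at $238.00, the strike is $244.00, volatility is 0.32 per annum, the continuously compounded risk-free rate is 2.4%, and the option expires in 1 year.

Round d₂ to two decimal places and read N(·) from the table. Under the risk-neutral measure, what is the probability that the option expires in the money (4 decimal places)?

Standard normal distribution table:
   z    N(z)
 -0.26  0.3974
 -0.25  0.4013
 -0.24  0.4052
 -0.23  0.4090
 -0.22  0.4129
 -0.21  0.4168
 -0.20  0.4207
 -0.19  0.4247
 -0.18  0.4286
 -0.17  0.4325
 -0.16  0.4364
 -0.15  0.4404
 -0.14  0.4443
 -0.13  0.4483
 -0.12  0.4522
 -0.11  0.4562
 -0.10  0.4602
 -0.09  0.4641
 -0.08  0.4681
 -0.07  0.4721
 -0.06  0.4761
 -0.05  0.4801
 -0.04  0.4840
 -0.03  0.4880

0.4364

σ√T = 0.32 × 1.0000 = 0.3200
d₁ = [ln(238/244) + (0.024 + 0.32²/2)·1] / 0.3200 = [-0.0249 + 0.0752] / 0.3200 = 0.1572 ⇒ 0.16
d₂ = d₁ − σ√T = 0.1572 − 0.3200 = -0.1628 ⇒ -0.16
Risk-neutral Pr[S_T > K] = N(d₂) = N(-0.16) = 0.4364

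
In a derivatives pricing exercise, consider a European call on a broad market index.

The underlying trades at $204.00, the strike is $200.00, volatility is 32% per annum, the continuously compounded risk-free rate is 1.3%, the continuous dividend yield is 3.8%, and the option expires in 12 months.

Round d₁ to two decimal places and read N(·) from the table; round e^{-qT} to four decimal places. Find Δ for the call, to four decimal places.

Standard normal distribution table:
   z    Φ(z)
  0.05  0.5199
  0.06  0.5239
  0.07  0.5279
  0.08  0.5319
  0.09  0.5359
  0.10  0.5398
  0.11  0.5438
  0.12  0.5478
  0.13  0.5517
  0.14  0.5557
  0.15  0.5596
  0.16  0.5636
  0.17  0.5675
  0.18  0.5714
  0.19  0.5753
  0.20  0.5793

σ√T = 0.32 × 1.0000 = 0.3200
d₁ = [ln(204/200) + (0.013 − 0.038 + ½·0.32²)·1] / (σ√T) = (0.0198 + 0.0262) / 0.3200 = 0.1438 which rounds to 0.14
N(d₁) = N(0.14) = 0.5557
Δ_call = exp(−qT)·N(d₁) = 0.9627·0.5557 = 0.5350

0.5350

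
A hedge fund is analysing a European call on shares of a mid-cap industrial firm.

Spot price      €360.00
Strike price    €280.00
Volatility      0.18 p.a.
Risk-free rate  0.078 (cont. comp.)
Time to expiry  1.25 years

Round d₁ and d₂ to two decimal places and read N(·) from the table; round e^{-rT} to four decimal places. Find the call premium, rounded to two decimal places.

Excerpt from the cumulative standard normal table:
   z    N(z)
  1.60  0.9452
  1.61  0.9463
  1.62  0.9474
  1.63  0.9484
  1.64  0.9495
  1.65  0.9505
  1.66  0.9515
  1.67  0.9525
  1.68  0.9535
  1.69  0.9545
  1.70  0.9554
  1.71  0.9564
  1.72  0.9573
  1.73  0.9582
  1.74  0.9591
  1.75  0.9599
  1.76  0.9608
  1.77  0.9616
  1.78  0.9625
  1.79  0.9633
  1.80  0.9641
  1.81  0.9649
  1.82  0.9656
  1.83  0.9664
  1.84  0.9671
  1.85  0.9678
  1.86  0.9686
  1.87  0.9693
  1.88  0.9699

€107.02

T = 1.25;  σ√T = 0.2012
ln(S/K) + (r + σ²/2)T = ln(360/280) + (0.078 + 0.18²/2)·1.25 = 0.2513 + 0.1178 = 0.3691
d₁ = 0.3691 / 0.2012 = 1.8339 which rounds to 1.83
d₂ = d₁ − σ√T = 1.8339 − 0.2012 = 1.6326 which rounds to 1.63
e^(−rT) = e^(−0.078·1.25) = 0.9071
N(d₁) = N(1.83) = 0.9664;  N(d₂) = N(1.63) = 0.9484
C = 360·0.9664 − 280·0.9071·0.9484 = 347.9040 − 240.8822 = 107.0218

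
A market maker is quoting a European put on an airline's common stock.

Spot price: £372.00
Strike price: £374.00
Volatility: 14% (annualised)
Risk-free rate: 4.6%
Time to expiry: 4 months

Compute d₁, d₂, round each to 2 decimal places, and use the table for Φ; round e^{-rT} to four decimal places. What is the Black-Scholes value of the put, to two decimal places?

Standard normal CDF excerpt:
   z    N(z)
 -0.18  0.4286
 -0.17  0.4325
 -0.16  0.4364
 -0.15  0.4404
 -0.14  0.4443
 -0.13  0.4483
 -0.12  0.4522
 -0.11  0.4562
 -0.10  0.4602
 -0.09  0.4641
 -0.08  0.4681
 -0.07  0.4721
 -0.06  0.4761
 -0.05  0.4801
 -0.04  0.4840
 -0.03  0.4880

σ√T = 0.14 × 0.5774 = 0.0808
d₁ = [ln(372/374) + (0.046 + ½·0.14²)·0.3333] / (σ√T) = (-0.0054 + 0.0186) / 0.0808 = 0.1638 → 0.16
d₂ = 0.1638 − 0.0808 = 0.0829 → 0.08
exp(−rT) = exp(−0.046·0.3333) = 0.9848
N(−d₂) = N(-0.08) = 0.4681;  N(−d₁) = N(-0.16) = 0.4364
P = 374·0.9848·0.4681 − 372·0.4364 = 172.4083 − 162.3408 = 10.0675

£10.07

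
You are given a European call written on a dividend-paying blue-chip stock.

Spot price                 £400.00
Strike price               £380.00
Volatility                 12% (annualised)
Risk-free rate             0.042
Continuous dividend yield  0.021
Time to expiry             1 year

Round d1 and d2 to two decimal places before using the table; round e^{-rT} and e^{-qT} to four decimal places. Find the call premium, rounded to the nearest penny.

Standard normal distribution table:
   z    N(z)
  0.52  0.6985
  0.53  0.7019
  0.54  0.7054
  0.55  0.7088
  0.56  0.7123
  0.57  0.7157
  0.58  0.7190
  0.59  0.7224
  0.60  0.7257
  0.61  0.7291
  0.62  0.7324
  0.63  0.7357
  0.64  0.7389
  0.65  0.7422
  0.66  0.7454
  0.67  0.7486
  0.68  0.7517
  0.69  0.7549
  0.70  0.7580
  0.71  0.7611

σ√T = 0.12 × 1.0000 = 0.1200
d₁ = [ln(400/380) + (0.042 − 0.021 + ½·0.12²)·1] / (σ√T) = (0.0513 + 0.0282) / 0.1200 = 0.6624 ⇒ 0.66
d₂ = 0.6624 − 0.1200 = 0.5424 ⇒ 0.54
exp(−qT) = exp(−0.021·1) = 0.9792;  exp(−rT) = exp(−0.042·1) = 0.9589
N(d₁) = N(0.66) = 0.7454;  N(d₂) = N(0.54) = 0.7054
C = 400·0.9792·0.7454 − 380·0.9589·0.7054 = 291.9583 − 257.0351 = 34.9232

£34.92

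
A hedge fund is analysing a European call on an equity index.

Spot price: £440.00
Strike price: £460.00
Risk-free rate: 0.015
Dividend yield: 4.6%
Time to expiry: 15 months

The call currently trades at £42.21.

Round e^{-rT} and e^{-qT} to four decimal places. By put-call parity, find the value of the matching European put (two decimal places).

e^(−qT) = e^(−0.046·1.25) = 0.9441;  e^(−rT) = e^(−0.015·1.25) = 0.9814
Put-call parity: C − P = S·e^(−qT) − K·e^(−rT) = 440·0.9441 − 460·0.9814 = 415.4040 − 451.4440 = -36.0400
P = C − (C − P) = 42.21 − (-36.0400) = 78.2500

£78.25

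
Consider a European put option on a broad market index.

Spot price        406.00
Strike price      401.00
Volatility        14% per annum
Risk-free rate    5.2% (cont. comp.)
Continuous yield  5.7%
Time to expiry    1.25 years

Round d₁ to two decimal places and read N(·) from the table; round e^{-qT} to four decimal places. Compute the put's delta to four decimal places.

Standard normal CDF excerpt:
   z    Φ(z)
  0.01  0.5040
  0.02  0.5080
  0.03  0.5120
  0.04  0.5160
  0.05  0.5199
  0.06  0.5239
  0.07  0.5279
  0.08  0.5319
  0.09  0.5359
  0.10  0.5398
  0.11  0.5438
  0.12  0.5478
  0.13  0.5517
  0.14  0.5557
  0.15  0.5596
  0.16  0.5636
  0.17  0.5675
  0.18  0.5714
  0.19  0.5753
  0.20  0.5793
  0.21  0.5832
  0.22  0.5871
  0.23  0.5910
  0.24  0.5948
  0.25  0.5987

T = 1.25;  σ√T = 0.1565
d₁ = [ln(406/401) + (0.052 − 0.057 + 0.14²/2)·1.25] / 0.1565 = [0.0124 + 0.0060] / 0.1565 = 0.1175 ≈ 0.12
N(d₁) = N(0.12) = 0.5478
Δ_put = e^(−qT)·(N(d₁) − 1) = 0.9312·(0.5478 − 1) = -0.4211

-0.4211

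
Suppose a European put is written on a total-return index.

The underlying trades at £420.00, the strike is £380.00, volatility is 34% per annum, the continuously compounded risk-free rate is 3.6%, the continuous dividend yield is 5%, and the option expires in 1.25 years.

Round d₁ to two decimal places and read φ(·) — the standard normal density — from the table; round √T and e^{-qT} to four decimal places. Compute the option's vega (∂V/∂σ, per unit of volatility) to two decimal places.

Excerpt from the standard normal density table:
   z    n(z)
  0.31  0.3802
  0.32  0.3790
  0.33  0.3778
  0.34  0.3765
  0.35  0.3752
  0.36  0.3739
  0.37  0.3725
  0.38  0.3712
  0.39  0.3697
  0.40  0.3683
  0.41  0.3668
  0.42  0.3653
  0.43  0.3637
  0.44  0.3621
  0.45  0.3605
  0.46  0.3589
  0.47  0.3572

T = 1.25;  σ√T = 0.3801
ln(S/K) + (r − q + σ²/2)T = ln(420/380) + (0.036 − 0.05 + 0.34²/2)·1.25 = 0.1001 + 0.0548 = 0.1548
d₁ = 0.1548 / 0.3801 = 0.4073 ≈ 0.41
√T = √1.25 = 1.1180
φ(d₁) = φ(0.41) = 0.3668
exp(−qT) = exp(−0.05·1.25) = 0.9394
vega = S·exp(−qT)·φ(d₁)·√T = 420·0.9394·0.3668·1.1180 = 161.7972

161.80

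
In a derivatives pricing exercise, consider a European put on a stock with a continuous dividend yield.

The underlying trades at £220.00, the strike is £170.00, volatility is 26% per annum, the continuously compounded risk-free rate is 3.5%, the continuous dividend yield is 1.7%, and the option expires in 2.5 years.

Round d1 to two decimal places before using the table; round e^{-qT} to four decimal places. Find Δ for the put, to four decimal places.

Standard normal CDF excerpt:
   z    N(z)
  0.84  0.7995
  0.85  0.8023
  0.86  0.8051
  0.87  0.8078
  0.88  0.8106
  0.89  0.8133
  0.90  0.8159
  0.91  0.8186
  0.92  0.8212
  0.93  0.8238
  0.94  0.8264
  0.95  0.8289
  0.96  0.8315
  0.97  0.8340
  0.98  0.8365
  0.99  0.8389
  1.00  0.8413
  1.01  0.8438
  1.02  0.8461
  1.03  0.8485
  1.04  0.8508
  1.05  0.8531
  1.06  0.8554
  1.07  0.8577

-0.1664

σ√T = 0.26 × 1.5811 = 0.4111
ln(S/K) + (r − q + σ²/2)T = ln(220/170) + (0.035 − 0.017 + 0.26²/2)·2.5 = 0.2578 + 0.1295 = 0.3873
d₁ = 0.3873 / 0.4111 = 0.9422 ⇒ 0.94
N(d₁) = N(0.94) = 0.8264
Δ_put = e^(−qT)·(N(d₁) − 1) = 0.9584·(0.8264 − 1) = -0.1664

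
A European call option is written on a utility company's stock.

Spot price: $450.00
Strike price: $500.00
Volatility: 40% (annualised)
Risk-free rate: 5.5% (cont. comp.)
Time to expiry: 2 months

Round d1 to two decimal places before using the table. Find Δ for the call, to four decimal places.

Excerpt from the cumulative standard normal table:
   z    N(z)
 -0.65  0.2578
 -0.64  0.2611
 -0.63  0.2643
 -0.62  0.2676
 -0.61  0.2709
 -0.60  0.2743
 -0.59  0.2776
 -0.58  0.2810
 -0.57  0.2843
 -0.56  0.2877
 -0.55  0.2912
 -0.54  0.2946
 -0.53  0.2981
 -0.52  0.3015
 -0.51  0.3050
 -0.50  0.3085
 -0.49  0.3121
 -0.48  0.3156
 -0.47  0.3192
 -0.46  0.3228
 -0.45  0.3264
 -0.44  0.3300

σ√T = 0.4 × 0.4082 = 0.1633
d₁ = [ln(450/500) + (0.055 + 0.4²/2)·0.1667] / 0.1633 = [-0.1054 + 0.0225] / 0.1633 = -0.5074 → -0.51
N(d₁) = N(-0.51) = 0.3050
Δ_call = N(d₁) = 0.3050

0.3050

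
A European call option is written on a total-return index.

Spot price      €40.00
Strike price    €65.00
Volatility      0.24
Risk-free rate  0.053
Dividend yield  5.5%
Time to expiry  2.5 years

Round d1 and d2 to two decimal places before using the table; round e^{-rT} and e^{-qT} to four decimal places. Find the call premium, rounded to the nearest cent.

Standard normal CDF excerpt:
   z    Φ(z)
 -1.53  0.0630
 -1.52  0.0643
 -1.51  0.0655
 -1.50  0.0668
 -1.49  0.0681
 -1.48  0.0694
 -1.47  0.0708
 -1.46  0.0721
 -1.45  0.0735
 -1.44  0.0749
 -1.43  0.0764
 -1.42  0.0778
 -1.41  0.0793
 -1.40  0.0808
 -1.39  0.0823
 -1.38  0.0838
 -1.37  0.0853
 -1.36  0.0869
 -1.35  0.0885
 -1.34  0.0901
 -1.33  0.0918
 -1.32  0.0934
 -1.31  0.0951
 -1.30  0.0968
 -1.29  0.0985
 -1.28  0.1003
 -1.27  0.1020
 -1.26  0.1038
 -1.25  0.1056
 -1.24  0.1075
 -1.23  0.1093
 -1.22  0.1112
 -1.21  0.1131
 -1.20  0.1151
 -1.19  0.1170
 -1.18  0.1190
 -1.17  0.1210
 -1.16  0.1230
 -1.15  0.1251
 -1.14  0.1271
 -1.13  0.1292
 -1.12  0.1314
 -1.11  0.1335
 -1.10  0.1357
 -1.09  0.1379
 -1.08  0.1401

€0.78

σ√T = 0.24 × 1.5811 = 0.3795
d₁ = [ln(40/65) + (0.053 − 0.055 + 0.24²/2)·2.5] / 0.3795 = [-0.4855 + 0.0670] / 0.3795 = -1.1029 ≈ -1.10
d₂ = d₁ − σ√T = -1.1029 − 0.3795 = -1.4823 ≈ -1.48
exp(−qT) = exp(−0.055·2.5) = 0.8715;  exp(−rT) = exp(−0.053·2.5) = 0.8759
N(d₁) = N(-1.10) = 0.1357;  N(d₂) = N(-1.48) = 0.0694
C = 40·0.8715·0.1357 − 65·0.8759·0.0694 = 4.7305 − 3.9512 = 0.7793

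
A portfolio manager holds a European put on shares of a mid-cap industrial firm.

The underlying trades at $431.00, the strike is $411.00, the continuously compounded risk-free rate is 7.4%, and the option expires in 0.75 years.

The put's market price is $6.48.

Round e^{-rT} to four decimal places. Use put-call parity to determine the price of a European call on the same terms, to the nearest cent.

exp(−rT) = exp(−0.074·0.75) = 0.9460
Put-call parity: C − P = S − K·e^(−rT) = 431 − 411·0.9460 = 431 − 388.8060 = 42.1940
C = P + (C − P) = 6.48 + (42.1940) = 48.6740

$48.67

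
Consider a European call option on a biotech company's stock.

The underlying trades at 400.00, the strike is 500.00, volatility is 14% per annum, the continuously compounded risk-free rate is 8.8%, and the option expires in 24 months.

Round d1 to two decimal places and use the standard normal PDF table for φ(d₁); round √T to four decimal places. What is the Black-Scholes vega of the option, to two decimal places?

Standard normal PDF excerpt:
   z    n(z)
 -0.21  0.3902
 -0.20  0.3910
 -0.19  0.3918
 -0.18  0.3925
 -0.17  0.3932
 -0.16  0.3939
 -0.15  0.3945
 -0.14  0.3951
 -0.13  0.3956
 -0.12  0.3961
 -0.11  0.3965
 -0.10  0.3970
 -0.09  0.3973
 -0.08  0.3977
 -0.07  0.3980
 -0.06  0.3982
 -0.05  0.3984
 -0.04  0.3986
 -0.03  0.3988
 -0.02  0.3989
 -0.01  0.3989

223.50

σ√T = 0.14·√2 = 0.1980
d₁ = [ln(400/500) + (0.088 + 0.14²/2)·2] / 0.1980 = [-0.2231 + 0.1956] / 0.1980 = -0.1391 ⇒ -0.14
√T = √2 = 1.4142
φ(d₁) = φ(-0.14) = 0.3951
vega = S·φ(d₁)·√T = 400·0.3951·1.4142 = 223.5002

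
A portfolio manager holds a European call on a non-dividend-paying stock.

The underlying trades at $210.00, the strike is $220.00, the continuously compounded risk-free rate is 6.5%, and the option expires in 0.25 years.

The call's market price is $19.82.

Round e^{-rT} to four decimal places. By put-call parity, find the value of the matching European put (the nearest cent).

$26.28

e^(−rT) = e^(−0.065·0.25) = 0.9839
Put-call parity: C − P = S − K·e^(−rT) = 210 − 220·0.9839 = 210 − 216.4580 = -6.4580
P = C − (C − P) = 19.82 − (-6.4580) = 26.2780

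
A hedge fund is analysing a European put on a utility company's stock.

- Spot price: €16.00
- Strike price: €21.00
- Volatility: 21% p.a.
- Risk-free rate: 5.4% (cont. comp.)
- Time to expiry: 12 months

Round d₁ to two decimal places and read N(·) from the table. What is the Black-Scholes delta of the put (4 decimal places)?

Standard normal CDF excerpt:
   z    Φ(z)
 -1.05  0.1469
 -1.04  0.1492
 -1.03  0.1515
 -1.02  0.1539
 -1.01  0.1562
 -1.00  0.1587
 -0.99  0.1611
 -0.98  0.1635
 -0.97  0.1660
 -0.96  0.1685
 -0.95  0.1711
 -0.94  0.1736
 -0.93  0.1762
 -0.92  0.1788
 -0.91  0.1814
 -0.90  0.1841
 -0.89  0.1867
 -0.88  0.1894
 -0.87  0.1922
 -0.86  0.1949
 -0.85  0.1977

-0.8238

σ√T = 0.21·√1 = 0.2100
ln(S/K) + (r + σ²/2)T = ln(16/21) + (0.054 + 0.21²/2)·1 = -0.2719 + 0.0760 = -0.1959
d₁ = -0.1959 / 0.2100 = -0.9328 which rounds to -0.93
N(d₁) = N(-0.93) = 0.1762
Δ_put = N(d₁) − 1 = 0.1762 − 1 = -0.8238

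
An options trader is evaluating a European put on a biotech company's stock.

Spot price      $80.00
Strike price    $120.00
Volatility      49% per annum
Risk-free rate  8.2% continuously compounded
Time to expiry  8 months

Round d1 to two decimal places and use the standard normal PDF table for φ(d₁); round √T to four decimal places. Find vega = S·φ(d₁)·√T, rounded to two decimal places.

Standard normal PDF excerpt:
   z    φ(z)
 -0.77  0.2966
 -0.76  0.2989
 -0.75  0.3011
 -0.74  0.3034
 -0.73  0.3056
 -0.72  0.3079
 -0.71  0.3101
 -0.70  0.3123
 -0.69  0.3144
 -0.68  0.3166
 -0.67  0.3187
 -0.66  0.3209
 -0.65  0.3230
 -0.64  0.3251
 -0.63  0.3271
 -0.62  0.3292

σ√T = 0.49 × 0.8165 = 0.4001
d₁ = [ln(80/120) + (0.082 + 0.49²/2)·0.6667] / 0.4001 = [-0.4055 + 0.1347] / 0.4001 = -0.6768 ⇒ -0.68
√T = √0.6667 = 0.8165
φ(d₁) = φ(-0.68) = 0.3166
vega = S·φ(d₁)·√T = 80·0.3166·0.8165 = 20.6803

20.68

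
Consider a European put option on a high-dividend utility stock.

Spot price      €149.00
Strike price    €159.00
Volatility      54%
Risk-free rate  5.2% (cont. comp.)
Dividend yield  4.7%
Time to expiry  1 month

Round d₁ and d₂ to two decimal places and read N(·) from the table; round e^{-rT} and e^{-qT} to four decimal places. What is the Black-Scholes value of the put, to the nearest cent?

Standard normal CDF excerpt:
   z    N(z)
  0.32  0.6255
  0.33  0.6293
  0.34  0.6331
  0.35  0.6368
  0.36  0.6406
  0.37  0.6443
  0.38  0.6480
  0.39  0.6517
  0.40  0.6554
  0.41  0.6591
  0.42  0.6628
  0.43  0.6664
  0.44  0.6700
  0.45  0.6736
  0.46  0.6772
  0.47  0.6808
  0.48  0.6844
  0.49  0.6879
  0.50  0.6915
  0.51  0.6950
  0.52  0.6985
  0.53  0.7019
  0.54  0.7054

€14.94

T = 0.08333;  σ√T = 0.1559
d₁ = [ln(149/159) + (0.052 − 0.047 + 0.54²/2)·0.08333] / 0.1559 = [-0.0650 + 0.0126] / 0.1559 = -0.3361 which rounds to -0.34
d₂ = d₁ − σ√T = -0.3361 − 0.1559 = -0.4920 which rounds to -0.49
e^(−qT) = e^(−0.047·0.08333) = 0.9961;  e^(−rT) = e^(−0.052·0.08333) = 0.9957
N(−d₂) = N(0.49) = 0.6879;  N(−d₁) = N(0.34) = 0.6331
P = 159·0.9957·0.6879 − 149·0.9961·0.6331 = 108.9058 − 93.9640 = 14.9418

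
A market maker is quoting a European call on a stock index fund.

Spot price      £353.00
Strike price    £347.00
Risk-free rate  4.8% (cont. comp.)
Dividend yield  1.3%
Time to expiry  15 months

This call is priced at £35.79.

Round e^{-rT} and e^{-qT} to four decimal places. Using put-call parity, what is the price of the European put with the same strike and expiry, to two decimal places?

e^(−qT) = e^(−0.013·1.25) = 0.9839;  e^(−rT) = e^(−0.048·1.25) = 0.9418
Put-call parity: C − P = S·e^(−qT) − K·e^(−rT) = 353·0.9839 − 347·0.9418 = 347.3167 − 326.8046 = 20.5121
P = C − (C − P) = 35.79 − (20.5121) = 15.2779

£15.28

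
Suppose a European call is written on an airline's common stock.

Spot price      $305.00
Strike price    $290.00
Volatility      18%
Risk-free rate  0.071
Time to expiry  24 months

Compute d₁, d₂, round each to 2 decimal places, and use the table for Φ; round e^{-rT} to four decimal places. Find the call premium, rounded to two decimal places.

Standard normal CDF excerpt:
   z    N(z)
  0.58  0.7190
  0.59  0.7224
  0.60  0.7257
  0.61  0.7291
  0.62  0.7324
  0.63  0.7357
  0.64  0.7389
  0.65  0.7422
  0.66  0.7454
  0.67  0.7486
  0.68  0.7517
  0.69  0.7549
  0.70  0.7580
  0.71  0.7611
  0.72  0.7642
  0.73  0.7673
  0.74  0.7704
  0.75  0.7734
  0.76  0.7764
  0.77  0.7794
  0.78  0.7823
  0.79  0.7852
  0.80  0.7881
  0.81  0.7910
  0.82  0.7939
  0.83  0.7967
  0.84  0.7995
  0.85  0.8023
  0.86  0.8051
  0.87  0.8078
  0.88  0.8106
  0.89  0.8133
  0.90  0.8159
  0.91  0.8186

σ√T = 0.18 × 1.4142 = 0.2546
d₁ = [ln(305/290) + (0.071 + 0.18²/2)·2] / 0.2546 = [0.0504 + 0.1744] / 0.2546 = 0.8832 ≈ 0.88
d₂ = d₁ − σ√T = 0.8832 − 0.2546 = 0.6287 ≈ 0.63
exp(−rT) = exp(−0.071·2) = 0.8676
C = 305·N(0.88) − 290·0.8676·N(0.63) = 305·0.8106 − 290·0.8676·0.7357 = 247.2330 − 185.1051 = 62.1279

$62.13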